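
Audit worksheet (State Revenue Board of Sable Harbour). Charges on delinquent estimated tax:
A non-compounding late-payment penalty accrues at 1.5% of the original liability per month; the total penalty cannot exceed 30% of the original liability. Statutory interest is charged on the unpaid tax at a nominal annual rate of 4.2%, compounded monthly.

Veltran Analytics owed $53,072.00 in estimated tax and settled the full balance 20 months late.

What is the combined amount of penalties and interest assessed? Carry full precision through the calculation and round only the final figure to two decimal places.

Penalty (uncapped): 20 × 1.5% × $53,072.00 = $15,921.60; cap = 30% × $53,072.00 = $15,921.60 → penalty = $15,921.60
Interest (4.2%/yr ÷ 12 = 0.35%/month): $53,072.00 × ((1 + 0.0035)^20 − 1) = $3,841.1981…
Penalties + interest = $15,921.6000 + $3,841.1981… = $19,762.80

$19,762.80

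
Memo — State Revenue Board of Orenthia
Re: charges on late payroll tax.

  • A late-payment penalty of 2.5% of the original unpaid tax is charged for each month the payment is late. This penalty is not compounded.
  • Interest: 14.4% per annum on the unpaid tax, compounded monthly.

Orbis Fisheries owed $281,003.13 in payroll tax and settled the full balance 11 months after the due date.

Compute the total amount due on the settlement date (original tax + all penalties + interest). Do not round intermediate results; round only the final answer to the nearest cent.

Late-payment penalty = 2.5% × $281,003.13 × 11 mo = $77,275.86…
Interest (14.4%/yr ÷ 12 = 1.2%/month): $281,003.13 × ((1 + 0.012)^11 − 1) = $39,400.0331…
Total = $281,003.13 + $77,275.8608… + $39,400.0331… = $397,679.02

$397,679.02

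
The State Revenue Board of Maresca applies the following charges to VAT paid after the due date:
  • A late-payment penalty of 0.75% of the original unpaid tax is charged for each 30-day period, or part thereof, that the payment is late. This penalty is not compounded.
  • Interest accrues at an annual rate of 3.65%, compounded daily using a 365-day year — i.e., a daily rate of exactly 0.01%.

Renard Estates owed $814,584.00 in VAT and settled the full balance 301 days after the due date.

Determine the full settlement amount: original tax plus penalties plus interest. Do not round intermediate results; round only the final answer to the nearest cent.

Penalty periods: ⌈301/30⌉ = 11; penalty = 11 × 0.75% × $814,584.00 = $67,203.18
Interest: $814,584.00 × ((1 + 0.0001)^301 − 1) = $814,584.00 × 0.03055603… = $24,890.4561…
Total = $814,584.00 + $67,203.1800 + $24,890.4561… = $906,677.64

$906,677.64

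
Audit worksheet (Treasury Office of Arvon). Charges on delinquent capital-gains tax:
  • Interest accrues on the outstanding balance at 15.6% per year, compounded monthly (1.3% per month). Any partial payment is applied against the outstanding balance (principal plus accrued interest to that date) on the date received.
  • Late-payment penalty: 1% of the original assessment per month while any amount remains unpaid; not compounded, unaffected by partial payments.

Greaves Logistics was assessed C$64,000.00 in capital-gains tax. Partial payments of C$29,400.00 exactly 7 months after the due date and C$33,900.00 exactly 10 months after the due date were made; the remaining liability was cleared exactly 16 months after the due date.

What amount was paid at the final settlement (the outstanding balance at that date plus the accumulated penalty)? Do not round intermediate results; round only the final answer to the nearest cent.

Balance at month 7: C$64,000.0000 × (1 + 0.013)^7 = C$70,056.1218…
After C$29,400.00 payment: C$70,056.1218… − C$29,400.00 = C$40,656.1218…
Balance at month 10: C$40,656.1218… × (1 + 0.013)^3 = C$42,262.4125…
After C$33,900.00 payment: C$42,262.4125… − C$33,900.00 = C$8,362.4125…
Balance at month 16: C$8,362.4125… × (1 + 0.013)^6 = C$9,036.2504…
Penalty: 16 × 1% × C$64,000.00 = C$10,240.00
Final settlement = outstanding balance + penalty = C$9,036.2504… + C$10,240.00 = C$19,276.25

C$19,276.25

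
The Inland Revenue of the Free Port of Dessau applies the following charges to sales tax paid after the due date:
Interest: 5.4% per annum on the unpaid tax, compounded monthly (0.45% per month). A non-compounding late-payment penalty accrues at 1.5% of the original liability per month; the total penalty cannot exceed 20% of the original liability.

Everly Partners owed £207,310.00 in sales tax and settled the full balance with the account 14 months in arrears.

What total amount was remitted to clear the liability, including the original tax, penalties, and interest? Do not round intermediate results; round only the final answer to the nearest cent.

Penalty (uncapped): 14 × 1.5% × £207,310.00 = £43,535.10; cap = 20% × £207,310.00 = £41,462.00 → penalty = £41,462.00
Interest: £207,310.00 × ((1 + 0.0045)^14 − 1) = £207,310.00 × 0.0648763… = £13,449.5127…
Total = £207,310.00 + £41,462.0000 + £13,449.5127… = £262,221.51

£262,221.51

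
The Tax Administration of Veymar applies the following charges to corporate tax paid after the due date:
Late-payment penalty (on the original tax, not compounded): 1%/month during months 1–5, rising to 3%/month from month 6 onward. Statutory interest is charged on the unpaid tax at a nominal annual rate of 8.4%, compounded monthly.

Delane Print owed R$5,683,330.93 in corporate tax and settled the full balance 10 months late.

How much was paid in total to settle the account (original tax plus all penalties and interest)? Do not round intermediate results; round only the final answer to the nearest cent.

Penalty, months 1–5: 5 × 1% × R$5,683,330.93 = R$284,166.55…
Penalty, months 6–10: 5 × 3% × R$5,683,330.93 = R$852,499.64…
Interest (8.4%/yr ÷ 12 = 0.7%/month): R$5,683,330.93 × ((1 + 0.007)^10 − 1) = R$410,601.7255…
Total = R$5,683,330.93 + R$1,136,666.1860 + R$410,601.7255… = R$7,230,598.84

R$7,230,598.84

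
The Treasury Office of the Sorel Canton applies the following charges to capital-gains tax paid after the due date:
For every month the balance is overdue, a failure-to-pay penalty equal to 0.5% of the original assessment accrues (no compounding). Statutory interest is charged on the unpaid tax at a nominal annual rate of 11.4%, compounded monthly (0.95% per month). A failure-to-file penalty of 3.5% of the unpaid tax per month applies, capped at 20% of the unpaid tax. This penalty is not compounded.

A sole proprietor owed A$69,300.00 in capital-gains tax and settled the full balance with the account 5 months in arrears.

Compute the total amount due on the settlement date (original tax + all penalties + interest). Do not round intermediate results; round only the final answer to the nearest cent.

A$86,514.89

Failure-to-file: 5 × 3.5% × A$69,300.00 = A$12,127.50 (under the 20% cap)
Failure-to-pay penalty: 5 × 0.5% × A$69,300.00 = A$1,732.50
Interest: A$69,300.00 × ((1 + 0.0095)^5 − 1) = A$69,300.00 × 0.0484111… = A$3,354.8902…
Total = A$69,300.00 + A$13,860.0000 + A$3,354.8902… = A$86,514.89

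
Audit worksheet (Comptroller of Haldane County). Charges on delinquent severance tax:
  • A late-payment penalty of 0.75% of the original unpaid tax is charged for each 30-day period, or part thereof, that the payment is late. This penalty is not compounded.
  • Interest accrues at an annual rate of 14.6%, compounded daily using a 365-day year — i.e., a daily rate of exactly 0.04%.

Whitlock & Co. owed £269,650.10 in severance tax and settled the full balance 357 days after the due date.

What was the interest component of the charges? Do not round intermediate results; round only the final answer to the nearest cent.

£41,382.16

Interest: £269,650.10 × ((1 + 0.0004)^357 − 1) = £269,650.10 × 0.15346614… = £41,382.1611…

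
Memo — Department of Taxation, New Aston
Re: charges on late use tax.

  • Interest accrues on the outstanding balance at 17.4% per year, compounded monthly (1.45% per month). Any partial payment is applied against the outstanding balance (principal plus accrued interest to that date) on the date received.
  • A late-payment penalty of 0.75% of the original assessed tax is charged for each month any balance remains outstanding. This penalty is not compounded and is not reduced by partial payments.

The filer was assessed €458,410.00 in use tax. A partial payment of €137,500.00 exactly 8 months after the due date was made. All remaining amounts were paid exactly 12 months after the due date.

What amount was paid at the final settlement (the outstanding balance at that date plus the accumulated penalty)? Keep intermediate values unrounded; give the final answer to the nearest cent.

Balance at month 8: €458,410.0000 × (1 + 0.0145)^8 = €514,363.9159…
After €137,500.00 payment: €514,363.9159… − €137,500.00 = €376,863.9159…
Balance at month 12: €376,863.9159… × (1 + 0.0145)^4 = €399,202.0491…
Penalty: 12 × 0.75% × €458,410.00 = €41,256.90
Final settlement = outstanding balance + penalty = €399,202.0491… + €41,256.90 = €440,458.95

€440,458.95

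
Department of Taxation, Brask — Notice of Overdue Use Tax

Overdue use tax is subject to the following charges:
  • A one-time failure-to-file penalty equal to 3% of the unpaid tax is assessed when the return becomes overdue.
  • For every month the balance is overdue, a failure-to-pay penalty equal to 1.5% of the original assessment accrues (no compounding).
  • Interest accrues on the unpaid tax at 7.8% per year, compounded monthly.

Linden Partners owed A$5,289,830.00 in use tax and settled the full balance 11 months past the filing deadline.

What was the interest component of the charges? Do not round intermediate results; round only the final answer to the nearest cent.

Interest (7.8%/yr ÷ 12 = 0.65%/month): A$5,289,830.00 × ((1 + 0.0065)^11 − 1) = A$390,757.9308…

A$390,757.93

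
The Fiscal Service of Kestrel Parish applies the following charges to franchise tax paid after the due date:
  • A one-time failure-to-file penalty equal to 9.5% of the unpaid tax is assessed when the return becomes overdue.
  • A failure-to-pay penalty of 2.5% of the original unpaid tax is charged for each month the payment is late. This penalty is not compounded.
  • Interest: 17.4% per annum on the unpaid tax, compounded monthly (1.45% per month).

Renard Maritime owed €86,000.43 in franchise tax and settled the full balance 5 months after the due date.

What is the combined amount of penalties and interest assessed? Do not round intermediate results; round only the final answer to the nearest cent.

Failure-to-file penalty: 9.5% × €86,000.43 = €8,170.04…
Failure-to-pay penalty: 5 × 2.5% × €86,000.43 = €10,750.05…
Interest: €86,000.43 × ((1 + 0.0145)^5 − 1) = €86,000.43 × 0.0746332… = €6,418.4880…
Penalties + interest = €18,920.0946 + €6,418.4880… = €25,338.58

€25,338.58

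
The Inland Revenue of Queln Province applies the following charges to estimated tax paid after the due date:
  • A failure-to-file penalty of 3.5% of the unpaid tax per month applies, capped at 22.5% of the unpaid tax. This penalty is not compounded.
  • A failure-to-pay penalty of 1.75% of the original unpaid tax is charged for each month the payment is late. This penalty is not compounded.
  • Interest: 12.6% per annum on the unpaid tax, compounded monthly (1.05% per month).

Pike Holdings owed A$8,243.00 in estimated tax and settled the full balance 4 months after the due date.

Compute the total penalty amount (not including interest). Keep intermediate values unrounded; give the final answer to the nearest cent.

Failure-to-file: 4 × 3.5% × A$8,243.00 = A$1,154.02 (under the 22.5% cap)
Failure-to-pay penalty: 4 × 1.75% × A$8,243.00 = A$577.01
Total penalty = A$1,154.02 + A$577.01 = A$1,731.03

A$1,731.03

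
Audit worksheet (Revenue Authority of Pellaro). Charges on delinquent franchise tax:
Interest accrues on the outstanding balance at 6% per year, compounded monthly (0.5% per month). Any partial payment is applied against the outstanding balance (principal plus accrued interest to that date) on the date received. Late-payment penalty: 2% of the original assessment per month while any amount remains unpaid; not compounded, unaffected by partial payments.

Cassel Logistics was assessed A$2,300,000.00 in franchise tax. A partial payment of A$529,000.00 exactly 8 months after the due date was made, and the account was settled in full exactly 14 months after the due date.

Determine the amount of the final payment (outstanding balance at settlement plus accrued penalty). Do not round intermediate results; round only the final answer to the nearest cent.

Balance at month 8: A$2,300,000.0000 × (1 + 0.005)^8 = A$2,393,626.2010…
After A$529,000.00 payment: A$2,393,626.2010… − A$529,000.00 = A$1,864,626.2010…
Balance at month 14: A$1,864,626.2010… × (1 + 0.005)^6 = A$1,921,268.9010…
Penalty: 14 × 2% × A$2,300,000.00 = A$644,000.00
Final settlement = outstanding balance + penalty = A$1,921,268.9010… + A$644,000.00 = A$2,565,268.90

A$2,565,268.90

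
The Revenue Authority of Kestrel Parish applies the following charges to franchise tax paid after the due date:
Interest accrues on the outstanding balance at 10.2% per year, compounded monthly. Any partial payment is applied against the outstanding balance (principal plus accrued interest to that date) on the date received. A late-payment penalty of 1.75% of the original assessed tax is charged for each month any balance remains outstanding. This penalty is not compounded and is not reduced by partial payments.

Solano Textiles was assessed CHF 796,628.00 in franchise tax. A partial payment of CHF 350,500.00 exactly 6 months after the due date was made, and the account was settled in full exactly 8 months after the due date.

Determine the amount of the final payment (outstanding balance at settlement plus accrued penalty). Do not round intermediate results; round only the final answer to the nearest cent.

Monthly rate = 10.2% ÷ 12 = 0.85%
Balance at month 6: CHF 796,628.0000 × (1 + 0.0085)^6 = CHF 838,129.2208…
After CHF 350,500.00 payment: CHF 838,129.2208… − CHF 350,500.00 = CHF 487,629.2208…
Balance at month 8: CHF 487,629.2208… × (1 + 0.0085)^2 = CHF 495,954.1487…
Penalty: 8 × 1.75% × CHF 796,628.00 = CHF 111,527.92
Final settlement = outstanding balance + penalty = CHF 495,954.1487… + CHF 111,527.92 = CHF 607,482.07

CHF 607,482.07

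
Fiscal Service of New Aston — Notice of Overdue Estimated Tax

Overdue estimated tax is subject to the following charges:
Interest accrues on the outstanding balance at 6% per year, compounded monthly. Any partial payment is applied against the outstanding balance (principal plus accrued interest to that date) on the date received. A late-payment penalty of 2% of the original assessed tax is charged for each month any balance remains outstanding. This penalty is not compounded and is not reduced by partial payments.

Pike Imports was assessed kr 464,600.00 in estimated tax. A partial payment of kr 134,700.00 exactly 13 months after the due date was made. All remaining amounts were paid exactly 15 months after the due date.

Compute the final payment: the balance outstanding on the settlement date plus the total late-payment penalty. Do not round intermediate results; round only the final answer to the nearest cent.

Monthly rate = 6% ÷ 12 = 0.5%
Balance at month 13: kr 464,600.0000 × (1 + 0.005)^13 = kr 495,721.7889…
After kr 134,700.00 payment: kr 495,721.7889… − kr 134,700.00 = kr 361,021.7889…
Balance at month 15: kr 361,021.7889… × (1 + 0.005)^2 = kr 364,641.0324…
Penalty: 15 × 2% × kr 464,600.00 = kr 139,380.00
Final settlement = outstanding balance + penalty = kr 364,641.0324… + kr 139,380.00 = kr 504,021.03

kr 504,021.03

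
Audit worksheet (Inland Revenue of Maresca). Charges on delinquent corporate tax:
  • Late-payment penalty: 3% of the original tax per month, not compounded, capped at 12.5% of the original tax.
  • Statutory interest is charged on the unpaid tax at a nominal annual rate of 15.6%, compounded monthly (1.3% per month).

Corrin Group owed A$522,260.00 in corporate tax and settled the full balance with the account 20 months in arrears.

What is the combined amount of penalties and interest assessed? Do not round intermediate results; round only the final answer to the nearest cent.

A$219,223.29

Penalty (uncapped): 20 × 3% × A$522,260.00 = A$313,356.00; cap = 12.5% × A$522,260.00 = A$65,282.50 → penalty = A$65,282.50
Interest: A$522,260.00 × ((1 + 0.013)^20 − 1) = A$522,260.00 × 0.2947589… = A$153,940.7866…
Penalties + interest = A$65,282.5000 + A$153,940.7866… = A$219,223.29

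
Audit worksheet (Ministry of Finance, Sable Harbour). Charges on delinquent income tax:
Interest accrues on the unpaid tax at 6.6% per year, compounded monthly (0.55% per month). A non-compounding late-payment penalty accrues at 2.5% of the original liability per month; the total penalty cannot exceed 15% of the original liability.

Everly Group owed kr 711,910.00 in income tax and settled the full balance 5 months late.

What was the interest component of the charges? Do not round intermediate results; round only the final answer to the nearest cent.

kr 19,794.07

Interest: kr 711,910.00 × ((1 + 0.0055)^5 − 1) = kr 711,910.00 × 0.0278042… = kr 19,794.0655…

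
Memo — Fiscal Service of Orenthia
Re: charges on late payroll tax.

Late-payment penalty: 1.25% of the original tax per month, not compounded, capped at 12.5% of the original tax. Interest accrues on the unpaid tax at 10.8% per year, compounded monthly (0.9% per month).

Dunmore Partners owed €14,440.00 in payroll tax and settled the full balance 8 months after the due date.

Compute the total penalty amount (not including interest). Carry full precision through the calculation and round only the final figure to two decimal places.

Penalty: 8 × 1.25% × €14,440.00 = €1,444.00 (below the 12.5% cap of €1,805.00)

€1,444.00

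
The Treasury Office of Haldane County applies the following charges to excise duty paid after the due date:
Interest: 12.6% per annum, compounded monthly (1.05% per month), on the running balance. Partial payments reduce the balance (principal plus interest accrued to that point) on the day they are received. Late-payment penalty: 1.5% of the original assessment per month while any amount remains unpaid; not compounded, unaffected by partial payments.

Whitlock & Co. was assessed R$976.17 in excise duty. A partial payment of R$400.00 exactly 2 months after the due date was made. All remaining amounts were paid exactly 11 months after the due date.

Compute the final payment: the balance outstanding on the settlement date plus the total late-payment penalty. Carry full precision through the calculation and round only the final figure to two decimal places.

Balance at month 2: R$976.1700 × (1 + 0.0105)^2 = R$996.7772…
After R$400.00 payment: R$996.7772… − R$400.00 = R$596.7772…
Balance at month 11: R$596.7772… × (1 + 0.0105)^9 = R$655.6002…
Penalty: 11 × 1.5% × R$976.17 = R$161.07…
Final settlement = outstanding balance + penalty = R$655.6002… + R$161.07… = R$816.67

R$816.67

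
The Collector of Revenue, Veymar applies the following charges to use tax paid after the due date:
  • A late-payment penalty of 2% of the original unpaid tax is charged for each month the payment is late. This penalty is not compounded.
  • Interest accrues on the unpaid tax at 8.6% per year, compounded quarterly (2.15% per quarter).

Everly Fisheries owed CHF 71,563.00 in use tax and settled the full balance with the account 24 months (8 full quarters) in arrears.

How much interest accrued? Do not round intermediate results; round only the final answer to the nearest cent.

CHF 13,275.99

Interest: CHF 71,563.00 × ((1 + 0.0215)^8 − 1) = CHF 71,563.00 × 0.1855148… = CHF 13,275.9932…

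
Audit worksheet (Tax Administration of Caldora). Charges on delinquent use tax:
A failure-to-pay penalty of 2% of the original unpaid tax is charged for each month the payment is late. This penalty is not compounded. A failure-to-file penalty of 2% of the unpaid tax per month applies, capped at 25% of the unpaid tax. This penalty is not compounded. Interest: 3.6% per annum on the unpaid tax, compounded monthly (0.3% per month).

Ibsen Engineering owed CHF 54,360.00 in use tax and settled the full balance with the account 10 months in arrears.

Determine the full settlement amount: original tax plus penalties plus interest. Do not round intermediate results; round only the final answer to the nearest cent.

Failure-to-file: 10 × 2% × CHF 54,360.00 = CHF 10,872.00 (under the 25% cap)
Failure-to-pay penalty: 10 × 2% × CHF 54,360.00 = CHF 10,872.00
Interest: CHF 54,360.00 × ((1 + 0.003)^10 − 1) = CHF 54,360.00 × 0.0304083… = CHF 1,652.9929…
Total = CHF 54,360.00 + CHF 21,744.0000 + CHF 1,652.9929… = CHF 77,756.99

CHF 77,756.99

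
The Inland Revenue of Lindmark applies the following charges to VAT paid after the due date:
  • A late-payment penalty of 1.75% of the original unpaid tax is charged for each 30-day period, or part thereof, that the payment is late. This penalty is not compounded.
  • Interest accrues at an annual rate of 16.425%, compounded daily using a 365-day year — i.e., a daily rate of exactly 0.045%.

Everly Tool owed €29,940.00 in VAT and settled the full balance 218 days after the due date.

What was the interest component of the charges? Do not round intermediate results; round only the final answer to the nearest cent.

€3,085.28

Interest: €29,940.00 × ((1 + 0.00045)^218 − 1) = €29,940.00 × 0.10304875… = €3,085.2795…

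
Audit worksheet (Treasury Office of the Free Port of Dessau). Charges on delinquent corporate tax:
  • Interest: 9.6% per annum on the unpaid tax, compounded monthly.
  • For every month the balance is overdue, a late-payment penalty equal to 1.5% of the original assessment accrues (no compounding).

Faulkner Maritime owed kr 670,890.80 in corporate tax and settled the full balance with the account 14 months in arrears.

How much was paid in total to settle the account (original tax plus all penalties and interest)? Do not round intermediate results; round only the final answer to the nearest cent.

kr 890,952.73

Late-payment penalty = 1.5% × kr 670,890.80 × 14 mo = kr 140,887.07…
Interest (9.6%/yr ÷ 12 = 0.8%/month): kr 670,890.80 × ((1 + 0.008)^14 − 1) = kr 79,174.8655…
Total = kr 670,890.80 + kr 140,887.0680 + kr 79,174.8655… = kr 890,952.73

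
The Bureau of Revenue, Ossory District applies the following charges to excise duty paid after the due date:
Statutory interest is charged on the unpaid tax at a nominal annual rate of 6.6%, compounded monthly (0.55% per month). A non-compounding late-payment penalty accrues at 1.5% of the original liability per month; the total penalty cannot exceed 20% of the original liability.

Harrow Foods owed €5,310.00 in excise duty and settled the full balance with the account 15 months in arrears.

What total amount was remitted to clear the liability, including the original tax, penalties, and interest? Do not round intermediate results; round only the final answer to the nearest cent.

€6,827.35

Penalty (uncapped): 15 × 1.5% × €5,310.00 = €1,194.75; cap = 20% × €5,310.00 = €1,062.00 → penalty = €1,062.00
Interest: €5,310.00 × ((1 + 0.0055)^15 − 1) = €5,310.00 × 0.0857532… = €455.3496…
Total = €5,310.00 + €1,062.0000 + €455.3496… = €6,827.35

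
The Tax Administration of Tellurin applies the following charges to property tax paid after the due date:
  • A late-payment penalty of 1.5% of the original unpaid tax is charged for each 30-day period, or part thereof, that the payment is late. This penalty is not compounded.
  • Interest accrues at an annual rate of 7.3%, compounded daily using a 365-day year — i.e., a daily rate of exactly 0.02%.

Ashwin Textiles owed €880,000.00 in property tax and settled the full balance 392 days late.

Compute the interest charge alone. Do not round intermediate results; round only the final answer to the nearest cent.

Interest: €880,000.00 × ((1 + 0.0002)^392 − 1) = €880,000.00 × 0.08154672… = €71,761.1101…

€71,761.11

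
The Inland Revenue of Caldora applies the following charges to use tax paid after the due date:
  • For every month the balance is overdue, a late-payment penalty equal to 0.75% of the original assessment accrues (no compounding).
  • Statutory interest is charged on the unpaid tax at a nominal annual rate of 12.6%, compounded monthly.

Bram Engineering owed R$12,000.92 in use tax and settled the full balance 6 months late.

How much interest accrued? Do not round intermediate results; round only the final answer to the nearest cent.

Interest (12.6%/yr ÷ 12 = 1.05%/month): R$12,000.92 × ((1 + 0.0105)^6 − 1) = R$776.1845…

R$776.18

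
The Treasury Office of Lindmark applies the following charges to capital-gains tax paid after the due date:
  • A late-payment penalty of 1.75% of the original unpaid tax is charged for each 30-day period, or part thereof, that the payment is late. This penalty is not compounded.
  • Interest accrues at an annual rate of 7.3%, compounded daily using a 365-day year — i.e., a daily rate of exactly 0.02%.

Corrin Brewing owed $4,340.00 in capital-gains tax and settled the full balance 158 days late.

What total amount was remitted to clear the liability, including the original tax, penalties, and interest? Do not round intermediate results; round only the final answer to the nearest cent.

$4,935.02

Penalty periods: ⌈158/30⌉ = 6; penalty = 6 × 1.75% × $4,340.00 = $455.70
Interest: $4,340.00 × ((1 + 0.0002)^158 − 1) = $4,340.00 × 0.03210132… = $139.3197…
Total = $4,340.00 + $455.7000 + $139.3197… = $4,935.02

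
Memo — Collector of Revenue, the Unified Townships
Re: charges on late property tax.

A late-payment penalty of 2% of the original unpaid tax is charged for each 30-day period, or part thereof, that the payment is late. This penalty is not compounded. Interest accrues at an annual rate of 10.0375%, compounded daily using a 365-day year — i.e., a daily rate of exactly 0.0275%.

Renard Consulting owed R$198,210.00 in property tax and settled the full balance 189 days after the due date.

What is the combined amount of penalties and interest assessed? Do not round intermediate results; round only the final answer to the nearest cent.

Penalty periods: ⌈189/30⌉ = 7; penalty = 7 × 2% × R$198,210.00 = R$27,749.40
Interest: R$198,210.00 × ((1 + 0.000275)^189 − 1) = R$198,210.00 × 0.05334188… = R$10,572.8944…
Penalties + interest = R$27,749.4000 + R$10,572.8944… = R$38,322.29

R$38,322.29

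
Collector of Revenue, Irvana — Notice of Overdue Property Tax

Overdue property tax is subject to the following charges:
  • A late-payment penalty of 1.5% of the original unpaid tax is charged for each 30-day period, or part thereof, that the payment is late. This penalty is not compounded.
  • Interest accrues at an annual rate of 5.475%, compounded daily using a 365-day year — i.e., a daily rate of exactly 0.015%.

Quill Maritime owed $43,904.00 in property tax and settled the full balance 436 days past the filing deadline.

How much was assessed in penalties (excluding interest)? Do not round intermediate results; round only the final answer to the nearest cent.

$9,878.40

Penalty periods: ⌈436/30⌉ = 15; penalty = 15 × 1.5% × $43,904.00 = $9,878.40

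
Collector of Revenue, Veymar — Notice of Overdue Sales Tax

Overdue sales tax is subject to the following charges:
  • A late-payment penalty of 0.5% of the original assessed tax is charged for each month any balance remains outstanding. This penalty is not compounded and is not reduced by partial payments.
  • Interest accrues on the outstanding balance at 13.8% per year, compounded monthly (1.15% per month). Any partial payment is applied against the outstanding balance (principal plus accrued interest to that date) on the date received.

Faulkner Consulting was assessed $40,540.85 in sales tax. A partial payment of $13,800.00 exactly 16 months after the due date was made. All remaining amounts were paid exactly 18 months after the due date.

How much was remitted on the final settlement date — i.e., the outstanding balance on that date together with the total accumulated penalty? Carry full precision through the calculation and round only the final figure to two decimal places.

Balance at month 16: $40,540.8500 × (1 + 0.0115)^16 = $48,679.6048…
After $13,800.00 payment: $48,679.6048… − $13,800.00 = $34,879.6048…
Balance at month 18: $34,879.6048… × (1 + 0.0115)^2 = $35,686.4485…
Penalty: 18 × 0.5% × $40,540.85 = $3,648.68…
Final settlement = outstanding balance + penalty = $35,686.4485… + $3,648.68… = $39,335.13

$39,335.13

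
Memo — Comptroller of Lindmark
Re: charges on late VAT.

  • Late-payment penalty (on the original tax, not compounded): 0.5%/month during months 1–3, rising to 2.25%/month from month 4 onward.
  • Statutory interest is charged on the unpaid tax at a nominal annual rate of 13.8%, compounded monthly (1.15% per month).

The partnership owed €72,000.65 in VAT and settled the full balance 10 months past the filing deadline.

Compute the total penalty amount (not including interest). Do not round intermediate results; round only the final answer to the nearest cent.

€12,420.11

Penalty, months 1–3: 3 × 0.5% × €72,000.65 = €1,080.01…
Penalty, months 4–10: 7 × 2.25% × €72,000.65 = €11,340.10…
Total penalty = €1,080.01… + €11,340.10… = €12,420.11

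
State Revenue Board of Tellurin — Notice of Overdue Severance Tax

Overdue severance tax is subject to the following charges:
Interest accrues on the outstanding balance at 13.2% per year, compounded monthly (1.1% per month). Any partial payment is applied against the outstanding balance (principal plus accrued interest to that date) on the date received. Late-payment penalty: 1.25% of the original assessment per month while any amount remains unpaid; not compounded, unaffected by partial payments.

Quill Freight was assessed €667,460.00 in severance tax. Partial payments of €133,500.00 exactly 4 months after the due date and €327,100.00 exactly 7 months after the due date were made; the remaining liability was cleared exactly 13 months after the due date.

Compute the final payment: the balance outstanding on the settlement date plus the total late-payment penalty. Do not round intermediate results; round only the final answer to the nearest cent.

Balance at month 4: €667,460.0000 × (1 + 0.011)^4 = €697,316.3793…
After €133,500.00 payment: €697,316.3793… − €133,500.00 = €563,816.3793…
Balance at month 7: €563,816.3793… × (1 + 0.011)^3 = €582,627.7356…
After €327,100.00 payment: €582,627.7356… − €327,100.00 = €255,527.7356…
Balance at month 13: €255,527.7356… × (1 + 0.011)^6 = €272,863.2075…
Penalty: 13 × 1.25% × €667,460.00 = €108,462.25
Final settlement = outstanding balance + penalty = €272,863.2075… + €108,462.25 = €381,325.46

€381,325.46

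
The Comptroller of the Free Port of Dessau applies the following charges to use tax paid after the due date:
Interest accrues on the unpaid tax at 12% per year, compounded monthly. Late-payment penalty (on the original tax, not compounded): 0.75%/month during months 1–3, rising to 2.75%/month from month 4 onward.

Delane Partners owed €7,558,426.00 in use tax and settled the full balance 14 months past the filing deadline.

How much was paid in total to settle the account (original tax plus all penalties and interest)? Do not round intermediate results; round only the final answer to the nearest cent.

€11,144,704.23

Penalty, months 1–3: 3 × 0.75% × €7,558,426.00 = €170,064.59…
Penalty, months 4–14: 11 × 2.75% × €7,558,426.00 = €2,286,423.87…
Interest (12%/yr ÷ 12 = 1%/month): €7,558,426.00 × ((1 + 0.01)^14 − 1) = €1,129,789.7797…
Total = €7,558,426.00 + €2,456,488.4500 + €1,129,789.7797… = €11,144,704.23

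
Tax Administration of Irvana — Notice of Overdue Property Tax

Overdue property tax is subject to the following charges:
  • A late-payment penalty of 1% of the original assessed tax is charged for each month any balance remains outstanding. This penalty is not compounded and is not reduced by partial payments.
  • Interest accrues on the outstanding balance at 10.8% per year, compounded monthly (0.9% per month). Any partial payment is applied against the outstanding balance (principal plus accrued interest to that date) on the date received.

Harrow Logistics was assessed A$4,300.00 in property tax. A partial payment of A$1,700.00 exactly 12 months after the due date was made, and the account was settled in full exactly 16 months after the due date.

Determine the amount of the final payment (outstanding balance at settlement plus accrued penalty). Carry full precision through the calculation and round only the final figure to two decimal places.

A$3,888.77

Balance at month 12: A$4,300.0000 × (1 + 0.009)^12 = A$4,788.0916…
After A$1,700.00 payment: A$4,788.0916… − A$1,700.00 = A$3,088.0916…
Balance at month 16: A$3,088.0916… × (1 + 0.009)^4 = A$3,200.7727…
Penalty: 16 × 1% × A$4,300.00 = A$688.00
Final settlement = outstanding balance + penalty = A$3,200.7727… + A$688.00 = A$3,888.77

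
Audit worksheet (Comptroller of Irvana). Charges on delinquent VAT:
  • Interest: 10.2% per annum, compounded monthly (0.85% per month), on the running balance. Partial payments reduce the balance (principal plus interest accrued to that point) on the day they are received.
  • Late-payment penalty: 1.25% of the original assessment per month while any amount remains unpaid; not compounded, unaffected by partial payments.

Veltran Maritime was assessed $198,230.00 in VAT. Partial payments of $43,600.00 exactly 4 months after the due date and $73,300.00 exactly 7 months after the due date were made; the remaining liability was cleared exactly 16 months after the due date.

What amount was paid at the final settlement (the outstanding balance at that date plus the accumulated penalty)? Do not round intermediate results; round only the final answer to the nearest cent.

$139,260.98

Balance at month 4: $198,230.0000 × (1 + 0.0085)^4 = $205,056.2407…
After $43,600.00 payment: $205,056.2407… − $43,600.00 = $161,456.2407…
Balance at month 7: $161,456.2407… × (1 + 0.0085)^3 = $165,608.4696…
After $73,300.00 payment: $165,608.4696… − $73,300.00 = $92,308.4696…
Balance at month 16: $92,308.4696… × (1 + 0.0085)^9 = $99,614.9850…
Penalty: 16 × 1.25% × $198,230.00 = $39,646.00
Final settlement = outstanding balance + penalty = $99,614.9850… + $39,646.00 = $139,260.98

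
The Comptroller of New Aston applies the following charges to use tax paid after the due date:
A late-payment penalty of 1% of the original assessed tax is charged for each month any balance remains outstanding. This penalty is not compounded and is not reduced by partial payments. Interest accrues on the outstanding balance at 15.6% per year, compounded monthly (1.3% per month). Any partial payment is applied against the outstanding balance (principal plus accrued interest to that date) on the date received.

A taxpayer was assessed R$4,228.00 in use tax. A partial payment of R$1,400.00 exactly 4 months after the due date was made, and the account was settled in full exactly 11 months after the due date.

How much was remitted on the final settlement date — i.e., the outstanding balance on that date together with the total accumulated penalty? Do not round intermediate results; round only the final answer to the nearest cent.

Balance at month 4: R$4,228.0000 × (1 + 0.013)^4 = R$4,452.1805…
After R$1,400.00 payment: R$4,452.1805… − R$1,400.00 = R$3,052.1805…
Balance at month 11: R$3,052.1805… × (1 + 0.013)^7 = R$3,340.9989…
Penalty: 11 × 1% × R$4,228.00 = R$465.08
Final settlement = outstanding balance + penalty = R$3,340.9989… + R$465.08 = R$3,806.08

R$3,806.08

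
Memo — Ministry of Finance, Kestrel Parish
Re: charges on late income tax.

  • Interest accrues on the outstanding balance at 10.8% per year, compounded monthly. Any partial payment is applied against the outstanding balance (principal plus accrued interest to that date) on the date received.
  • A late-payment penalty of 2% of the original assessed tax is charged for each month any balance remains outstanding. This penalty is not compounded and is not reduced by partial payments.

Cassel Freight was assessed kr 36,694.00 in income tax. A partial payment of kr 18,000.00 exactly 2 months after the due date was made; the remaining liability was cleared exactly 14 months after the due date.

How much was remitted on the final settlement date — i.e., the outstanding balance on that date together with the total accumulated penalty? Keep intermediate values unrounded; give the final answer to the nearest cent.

Monthly rate = 10.8% ÷ 12 = 0.9%
Balance at month 2: kr 36,694.0000 × (1 + 0.009)^2 = kr 37,357.4642…
After kr 18,000.00 payment: kr 37,357.4642… − kr 18,000.00 = kr 19,357.4642…
Balance at month 14: kr 19,357.4642… × (1 + 0.009)^12 = kr 21,554.7237…
Penalty: 14 × 2% × kr 36,694.00 = kr 10,274.32
Final settlement = outstanding balance + penalty = kr 21,554.7237… + kr 10,274.32 = kr 31,829.04

kr 31,829.04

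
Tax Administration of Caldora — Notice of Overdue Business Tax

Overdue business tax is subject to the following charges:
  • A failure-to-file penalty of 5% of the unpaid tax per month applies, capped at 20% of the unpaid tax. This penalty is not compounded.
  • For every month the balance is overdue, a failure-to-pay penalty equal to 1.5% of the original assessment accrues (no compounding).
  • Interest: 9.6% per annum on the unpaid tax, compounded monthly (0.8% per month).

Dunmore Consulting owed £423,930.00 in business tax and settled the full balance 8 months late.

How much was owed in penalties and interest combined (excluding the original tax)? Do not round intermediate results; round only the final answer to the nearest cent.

Failure-to-file: 8 × 5% × £423,930.00 = £169,572.00, capped at 20% × £423,930.00 = £84,786.00
Failure-to-pay penalty: 8 × 1.5% × £423,930.00 = £50,871.60
Interest: £423,930.00 × ((1 + 0.008)^8 − 1) = £423,930.00 × 0.0658210… = £27,903.4798…
Penalties + interest = £135,657.6000 + £27,903.4798… = £163,561.08

£163,561.08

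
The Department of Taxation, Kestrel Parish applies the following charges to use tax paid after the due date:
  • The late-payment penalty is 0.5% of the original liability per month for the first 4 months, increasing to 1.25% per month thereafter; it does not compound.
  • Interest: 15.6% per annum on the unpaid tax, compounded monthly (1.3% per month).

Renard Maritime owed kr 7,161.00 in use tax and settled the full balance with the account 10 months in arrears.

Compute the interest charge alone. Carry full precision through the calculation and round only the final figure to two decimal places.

Interest: kr 7,161.00 × ((1 + 0.013)^10 − 1) = kr 7,161.00 × 0.1378747… = kr 987.3210…

kr 987.32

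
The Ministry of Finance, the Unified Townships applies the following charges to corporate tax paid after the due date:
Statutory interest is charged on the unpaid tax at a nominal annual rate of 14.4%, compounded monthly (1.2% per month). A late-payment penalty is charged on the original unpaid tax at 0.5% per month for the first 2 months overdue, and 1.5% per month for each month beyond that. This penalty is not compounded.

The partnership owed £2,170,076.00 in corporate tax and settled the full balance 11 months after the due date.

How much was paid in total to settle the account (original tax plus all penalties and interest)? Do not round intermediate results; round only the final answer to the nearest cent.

£2,789,007.89

Penalty, months 1–2: 2 × 0.5% × £2,170,076.00 = £21,700.76
Penalty, months 3–11: 9 × 1.5% × £2,170,076.00 = £292,960.26
Interest: £2,170,076.00 × ((1 + 0.012)^11 − 1) = £2,170,076.00 × 0.1402121… = £304,270.8681…
Total = £2,170,076.00 + £314,661.0200 + £304,270.8681… = £2,789,007.89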